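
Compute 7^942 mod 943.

156

7^1 ≡ 7 (mod 943)
7^2 ≡ 7^2 = 49 ≡ 49 (mod 943)
7^4 ≡ 49^2 = 2401 ≡ 515 (mod 943)
7^8 ≡ 515^2 = 265225 ≡ 242 (mod 943)
7^16 ≡ 242^2 = 58564 ≡ 98 (mod 943)
7^32 ≡ 98^2 = 9604 ≡ 174 (mod 943)
7^64 ≡ 174^2 = 30276 ≡ 100 (mod 943)
7^128 ≡ 100^2 = 10000 ≡ 570 (mod 943)
7^256 ≡ 570^2 = 324900 ≡ 508 (mod 943)
7^512 ≡ 508^2 = 258064 ≡ 625 (mod 943)
942 = 512 + 256 + 128 + 32 + 8 + 4 + 2 in binary powers of 2.
So 7^942 ≡ 625 · 508 · 570 · 174 · 242 · 515 · 49 ≡ 156 (mod 943).
Since 156 ≠ 1, base 7 is a Fermat witness: 943 is composite.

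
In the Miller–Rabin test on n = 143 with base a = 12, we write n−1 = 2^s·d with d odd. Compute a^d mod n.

12

143 − 1 = 142 = 2^1 · 71, so d = 71.
12^1 ≡ 12 (mod 143)
12^2 ≡ 12^2 = 144 ≡ 1 (mod 143)
12^4 ≡ 1^2 = 1 ≡ 1 (mod 143)
12^8 ≡ 1^2 = 1 ≡ 1 (mod 143)
12^16 ≡ 1^2 = 1 ≡ 1 (mod 143)
12^32 ≡ 1^2 = 1 ≡ 1 (mod 143)
12^64 ≡ 1^2 = 1 ≡ 1 (mod 143)
71 = 64 + 4 + 2 + 1 in binary powers of 2.
So 12^71 ≡ 1 · 1 · 1 · 12 ≡ 12 (mod 143).
Squaring chain: 12; never reaches −1, so base 12 is a Miller–Rabin witness that 143 is composite.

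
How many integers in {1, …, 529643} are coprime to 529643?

Factor: 529643 = 47 · 59 · 191.
φ(529643) = (47−1) · (59−1) · (191−1) = 46 · 58 · 190 = 506920.

506920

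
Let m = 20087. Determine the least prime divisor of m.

53

20087 is odd.
Digit sum 17, not divisible by 3.
Ends in 7: not divisible by 5.
7: 20087 = 7·2869 + 4
11: 20087 = 11·1826 + 1
13: 20087 = 13·1545 + 2
17: 20087 = 17·1181 + 10
19: 20087 = 19·1057 + 4
23: 20087 = 23·873 + 8
29: 20087 = 29·692 + 19
31: 20087 = 31·647 + 30
37: 20087 = 37·542 + 33
41: 20087 = 41·489 + 38
43: 20087 = 43·467 + 6
47: 20087 = 47·427 + 18
53: 20087 = 53·379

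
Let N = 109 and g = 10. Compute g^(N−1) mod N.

10^1 ≡ 10 (mod 109)
10^2 ≡ 10^2 = 100 ≡ 100 (mod 109)
10^4 ≡ 100^2 = 10000 ≡ 81 (mod 109)
10^8 ≡ 81^2 = 6561 ≡ 21 (mod 109)
10^16 ≡ 21^2 = 441 ≡ 5 (mod 109)
10^32 ≡ 5^2 = 25 ≡ 25 (mod 109)
10^64 ≡ 25^2 = 625 ≡ 80 (mod 109)
108 = 64 + 32 + 8 + 4 in binary powers of 2.
So 10^108 ≡ 80 · 25 · 21 · 81 ≡ 1 (mod 109).
Since the result is 1, base 10 gives no evidence that 109 is composite.

1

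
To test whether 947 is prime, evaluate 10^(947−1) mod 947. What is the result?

1

10^1 ≡ 10 (mod 947)
10^2 ≡ 10^2 = 100 ≡ 100 (mod 947)
10^4 ≡ 100^2 = 10000 ≡ 530 (mod 947)
10^8 ≡ 530^2 = 280900 ≡ 588 (mod 947)
10^16 ≡ 588^2 = 345744 ≡ 89 (mod 947)
10^32 ≡ 89^2 = 7921 ≡ 345 (mod 947)
10^64 ≡ 345^2 = 119025 ≡ 650 (mod 947)
10^128 ≡ 650^2 = 422500 ≡ 138 (mod 947)
10^256 ≡ 138^2 = 19044 ≡ 104 (mod 947)
10^512 ≡ 104^2 = 10816 ≡ 399 (mod 947)
946 = 512 + 256 + 128 + 32 + 16 + 2 in binary powers of 2.
So 10^946 ≡ 399 · 104 · 138 · 345 · 89 · 100 ≡ 1 (mod 947).
Since the result is 1, base 10 gives no evidence that 947 is composite.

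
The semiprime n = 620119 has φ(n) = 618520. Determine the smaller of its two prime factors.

φ(n) = (p−1)(q−1) = n − (p+q) + 1, so p + q = 620119 − 618520 + 1 = 1600.
p and q are the roots of t² − 1600t + 620119 = 0.
Discriminant: 1600² − 4·620119 = 2560000 − 2480476 = 79524; √79524 = 282.
q = (1600 − 282)/2 = 659, p = (1600 + 282)/2 = 941.
Check: 659 · 941 = 620119.

659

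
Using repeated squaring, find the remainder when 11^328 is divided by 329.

319

11^1 ≡ 11 (mod 329)
11^2 ≡ 11^2 = 121 ≡ 121 (mod 329)
11^4 ≡ 121^2 = 14641 ≡ 165 (mod 329)
11^8 ≡ 165^2 = 27225 ≡ 247 (mod 329)
11^16 ≡ 247^2 = 61009 ≡ 144 (mod 329)
11^32 ≡ 144^2 = 20736 ≡ 9 (mod 329)
11^64 ≡ 9^2 = 81 ≡ 81 (mod 329)
11^128 ≡ 81^2 = 6561 ≡ 310 (mod 329)
11^256 ≡ 310^2 = 96100 ≡ 32 (mod 329)
328 = 256 + 64 + 8 in binary powers of 2.
So 11^328 ≡ 32 · 81 · 247 ≡ 319 (mod 329).
Since 319 ≠ 1, base 11 is a Fermat witness: 329 is composite.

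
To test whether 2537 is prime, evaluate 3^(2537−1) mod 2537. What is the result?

3^1 ≡ 3 (mod 2537)
3^2 ≡ 3^2 = 9 ≡ 9 (mod 2537)
3^4 ≡ 9^2 = 81 ≡ 81 (mod 2537)
3^8 ≡ 81^2 = 6561 ≡ 1487 (mod 2537)
3^16 ≡ 1487^2 = 2211169 ≡ 1442 (mod 2537)
3^32 ≡ 1442^2 = 2079364 ≡ 1561 (mod 2537)
3^64 ≡ 1561^2 = 2436721 ≡ 1201 (mod 2537)
3^128 ≡ 1201^2 = 1442401 ≡ 1385 (mod 2537)
3^256 ≡ 1385^2 = 1918225 ≡ 253 (mod 2537)
3^512 ≡ 253^2 = 64009 ≡ 584 (mod 2537)
3^1024 ≡ 584^2 = 341056 ≡ 1098 (mod 2537)
3^2048 ≡ 1098^2 = 1205604 ≡ 529 (mod 2537)
2536 = 2048 + 256 + 128 + 64 + 32 + 8 in binary powers of 2.
So 3^2536 ≡ 529 · 253 · 1385 · 1201 · 1561 · 1487 ≡ 969 (mod 2537).
Since 969 ≠ 1, base 3 is a Fermat witness: 2537 is composite.

969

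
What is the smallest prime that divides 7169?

67

7169 is odd.
Digit sum 23, not divisible by 3.
Ends in 9: not divisible by 5.
7: 7169 = 7·1024 + 1
11: 7169 = 11·651 + 8
13: 7169 = 13·551 + 6
17: 7169 = 17·421 + 12
19: 7169 = 19·377 + 6
23: 7169 = 23·311 + 16
29: 7169 = 29·247 + 6
31: 7169 = 31·231 + 8
37: 7169 = 37·193 + 28
41: 7169 = 41·174 + 35
43: 7169 = 43·166 + 31
47: 7169 = 47·152 + 25
53: 7169 = 53·135 + 14
59: 7169 = 59·121 + 30
61: 7169 = 61·117 + 32
67: 7169 = 67·107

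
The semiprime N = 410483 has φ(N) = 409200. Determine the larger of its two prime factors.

683

φ(n) = (p−1)(q−1) = n − (p+q) + 1, so p + q = 410483 − 409200 + 1 = 1284.
p and q are the roots of t² − 1284t + 410483 = 0.
Discriminant: 1284² − 4·410483 = 1648656 − 1641932 = 6724; √6724 = 82.
q = (1284 − 82)/2 = 601, p = (1284 + 82)/2 = 683.
Check: 601 · 683 = 410483.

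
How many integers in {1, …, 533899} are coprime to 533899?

Factor: 533899 = 23 · 139 · 167.
φ(533899) = (23−1) · (139−1) · (167−1) = 22 · 138 · 166 = 503976.

503976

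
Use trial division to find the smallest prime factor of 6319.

6319 is odd.
Digit sum 19, not divisible by 3.
Ends in 9: not divisible by 5.
7: 6319 = 7·902 + 5
11: 6319 = 11·574 + 5
13: 6319 = 13·486 + 1
17: 6319 = 17·371 + 12
19: 6319 = 19·332 + 11
23: 6319 = 23·274 + 17
29: 6319 = 29·217 + 26
31: 6319 = 31·203 + 26
37: 6319 = 37·170 + 29
41: 6319 = 41·154 + 5
43: 6319 = 43·146 + 41
47: 6319 = 47·134 + 21
53: 6319 = 53·119 + 12
59: 6319 = 59·107 + 6
61: 6319 = 61·103 + 36
67: 6319 = 67·94 + 21
71: 6319 = 71·89

71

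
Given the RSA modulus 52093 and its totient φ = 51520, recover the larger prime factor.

φ(n) = (p−1)(q−1) = n − (p+q) + 1, so p + q = 52093 − 51520 + 1 = 574.
p and q are the roots of t² − 574t + 52093 = 0.
Discriminant: 574² − 4·52093 = 329476 − 208372 = 121104; √121104 = 348.
q = (574 − 348)/2 = 113, p = (574 + 348)/2 = 461.
Check: 113 · 461 = 52093.

461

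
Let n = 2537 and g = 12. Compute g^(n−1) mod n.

196

12^1 ≡ 12 (mod 2537)
12^2 ≡ 12^2 = 144 ≡ 144 (mod 2537)
12^4 ≡ 144^2 = 20736 ≡ 440 (mod 2537)
12^8 ≡ 440^2 = 193600 ≡ 788 (mod 2537)
12^16 ≡ 788^2 = 620944 ≡ 1916 (mod 2537)
12^32 ≡ 1916^2 = 3671056 ≡ 17 (mod 2537)
12^64 ≡ 17^2 = 289 ≡ 289 (mod 2537)
12^128 ≡ 289^2 = 83521 ≡ 2337 (mod 2537)
12^256 ≡ 2337^2 = 5461569 ≡ 1945 (mod 2537)
12^512 ≡ 1945^2 = 3783025 ≡ 358 (mod 2537)
12^1024 ≡ 358^2 = 128164 ≡ 1314 (mod 2537)
12^2048 ≡ 1314^2 = 1726596 ≡ 1436 (mod 2537)
2536 = 2048 + 256 + 128 + 64 + 32 + 8 in binary powers of 2.
So 12^2536 ≡ 1436 · 1945 · 2337 · 289 · 17 · 788 ≡ 196 (mod 2537).
Since 196 ≠ 1, base 12 is a Fermat witness: 2537 is composite.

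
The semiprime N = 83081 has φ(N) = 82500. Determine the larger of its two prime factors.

φ(n) = (p−1)(q−1) = n − (p+q) + 1, so p + q = 83081 − 82500 + 1 = 582.
p and q are the roots of t² − 582t + 83081 = 0.
Discriminant: 582² − 4·83081 = 338724 − 332324 = 6400; √6400 = 80.
q = (582 − 80)/2 = 251, p = (582 + 80)/2 = 331.
Check: 251 · 331 = 83081.

331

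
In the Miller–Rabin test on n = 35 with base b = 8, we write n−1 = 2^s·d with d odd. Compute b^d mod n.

8

35 − 1 = 34 = 2^1 · 17, so d = 17.
8^1 ≡ 8 (mod 35)
8^2 ≡ 8^2 = 64 ≡ 29 (mod 35)
8^4 ≡ 29^2 = 841 ≡ 1 (mod 35)
8^8 ≡ 1^2 = 1 ≡ 1 (mod 35)
8^16 ≡ 1^2 = 1 ≡ 1 (mod 35)
17 = 16 + 1 in binary powers of 2.
So 8^17 ≡ 1 · 8 ≡ 8 (mod 35).
Squaring chain: 8; never reaches −1, so base 8 is a Miller–Rabin witness that 35 is composite.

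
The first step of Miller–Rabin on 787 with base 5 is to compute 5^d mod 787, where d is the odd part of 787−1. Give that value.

786

787 − 1 = 786 = 2^1 · 393, so d = 393.
5^1 ≡ 5 (mod 787)
5^2 ≡ 5^2 = 25 ≡ 25 (mod 787)
5^4 ≡ 25^2 = 625 ≡ 625 (mod 787)
5^8 ≡ 625^2 = 390625 ≡ 273 (mod 787)
5^16 ≡ 273^2 = 74529 ≡ 551 (mod 787)
5^32 ≡ 551^2 = 303601 ≡ 606 (mod 787)
5^64 ≡ 606^2 = 367236 ≡ 494 (mod 787)
5^128 ≡ 494^2 = 244036 ≡ 66 (mod 787)
5^256 ≡ 66^2 = 4356 ≡ 421 (mod 787)
393 = 256 + 128 + 8 + 1 in binary powers of 2.
So 5^393 ≡ 421 · 66 · 273 · 5 ≡ 786 (mod 787).
Since 5^d ≡ 786 (mod 787), base 5 does not prove 787 composite.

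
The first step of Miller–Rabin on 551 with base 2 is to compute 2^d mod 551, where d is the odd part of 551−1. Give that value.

551 − 1 = 550 = 2^1 · 275, so d = 275.
2^1 ≡ 2 (mod 551)
2^2 ≡ 2^2 = 4 ≡ 4 (mod 551)
2^4 ≡ 4^2 = 16 ≡ 16 (mod 551)
2^8 ≡ 16^2 = 256 ≡ 256 (mod 551)
2^16 ≡ 256^2 = 65536 ≡ 518 (mod 551)
2^32 ≡ 518^2 = 268324 ≡ 538 (mod 551)
2^64 ≡ 538^2 = 289444 ≡ 169 (mod 551)
2^128 ≡ 169^2 = 28561 ≡ 460 (mod 551)
2^256 ≡ 460^2 = 211600 ≡ 16 (mod 551)
275 = 256 + 16 + 2 + 1 in binary powers of 2.
So 2^275 ≡ 16 · 518 · 4 · 2 ≡ 184 (mod 551).
Squaring chain: 184; never reaches −1, so base 2 is a Miller–Rabin witness that 551 is composite.

184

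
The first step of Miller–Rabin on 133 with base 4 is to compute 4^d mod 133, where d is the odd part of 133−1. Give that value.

133 − 1 = 132 = 2^2 · 33, so d = 33.
4^1 ≡ 4 (mod 133)
4^2 ≡ 4^2 = 16 ≡ 16 (mod 133)
4^4 ≡ 16^2 = 256 ≡ 123 (mod 133)
4^8 ≡ 123^2 = 15129 ≡ 100 (mod 133)
4^16 ≡ 100^2 = 10000 ≡ 25 (mod 133)
4^32 ≡ 25^2 = 625 ≡ 93 (mod 133)
33 = 32 + 1 in binary powers of 2.
So 4^33 ≡ 93 · 4 ≡ 106 (mod 133).
Squaring chain: 106 → 64; never reaches −1, so base 4 is a Miller–Rabin witness that 133 is composite.

106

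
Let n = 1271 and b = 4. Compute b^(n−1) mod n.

1

4^1 ≡ 4 (mod 1271)
4^2 ≡ 4^2 = 16 ≡ 16 (mod 1271)
4^4 ≡ 16^2 = 256 ≡ 256 (mod 1271)
4^8 ≡ 256^2 = 65536 ≡ 715 (mod 1271)
4^16 ≡ 715^2 = 511225 ≡ 283 (mod 1271)
4^32 ≡ 283^2 = 80089 ≡ 16 (mod 1271)
4^64 ≡ 16^2 = 256 ≡ 256 (mod 1271)
4^128 ≡ 256^2 = 65536 ≡ 715 (mod 1271)
4^256 ≡ 715^2 = 511225 ≡ 283 (mod 1271)
4^512 ≡ 283^2 = 80089 ≡ 16 (mod 1271)
4^1024 ≡ 16^2 = 256 ≡ 256 (mod 1271)
1270 = 1024 + 128 + 64 + 32 + 16 + 4 + 2 in binary powers of 2.
So 4^1270 ≡ 256 · 715 · 256 · 16 · 283 · 256 · 16 ≡ 1 (mod 1271).
Since the result is 1, base 4 gives no evidence that 1271 is composite.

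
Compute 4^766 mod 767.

35

4^1 ≡ 4 (mod 767)
4^2 ≡ 4^2 = 16 ≡ 16 (mod 767)
4^4 ≡ 16^2 = 256 ≡ 256 (mod 767)
4^8 ≡ 256^2 = 65536 ≡ 341 (mod 767)
4^16 ≡ 341^2 = 116281 ≡ 464 (mod 767)
4^32 ≡ 464^2 = 215296 ≡ 536 (mod 767)
4^64 ≡ 536^2 = 287296 ≡ 438 (mod 767)
4^128 ≡ 438^2 = 191844 ≡ 94 (mod 767)
4^256 ≡ 94^2 = 8836 ≡ 399 (mod 767)
4^512 ≡ 399^2 = 159201 ≡ 432 (mod 767)
766 = 512 + 128 + 64 + 32 + 16 + 8 + 4 + 2 in binary powers of 2.
So 4^766 ≡ 432 · 94 · 438 · 536 · 464 · 341 · 256 · 16 ≡ 35 (mod 767).
Since 35 ≠ 1, base 4 is a Fermat witness: 767 is composite.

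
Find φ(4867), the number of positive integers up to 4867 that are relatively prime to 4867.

4680

Factor: 4867 = 31 · 157.
φ(4867) = (31−1) · (157−1) = 30 · 156 = 4680.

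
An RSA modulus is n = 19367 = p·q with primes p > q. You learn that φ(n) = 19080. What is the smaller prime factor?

107

φ(n) = (p−1)(q−1) = n − (p+q) + 1, so p + q = 19367 − 19080 + 1 = 288.
p and q are the roots of t² − 288t + 19367 = 0.
Discriminant: 288² − 4·19367 = 82944 − 77468 = 5476; √5476 = 74.
q = (288 − 74)/2 = 107, p = (288 + 74)/2 = 181.
Check: 107 · 181 = 19367.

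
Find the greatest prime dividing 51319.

73

51319 = 19 · 2701
2701 = 37 · 73
73 is prime.
So 51319 = 19 · 37 · 73; the largest prime factor is 73.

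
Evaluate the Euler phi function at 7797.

4928

Factor: 7797 = 3 · 23 · 113.
φ(7797) = (3−1) · (23−1) · (113−1) = 2 · 22 · 112 = 4928.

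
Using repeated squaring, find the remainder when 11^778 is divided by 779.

144

11^1 ≡ 11 (mod 779)
11^2 ≡ 11^2 = 121 ≡ 121 (mod 779)
11^4 ≡ 121^2 = 14641 ≡ 619 (mod 779)
11^8 ≡ 619^2 = 383161 ≡ 672 (mod 779)
11^16 ≡ 672^2 = 451584 ≡ 543 (mod 779)
11^32 ≡ 543^2 = 294849 ≡ 387 (mod 779)
11^64 ≡ 387^2 = 149769 ≡ 201 (mod 779)
11^128 ≡ 201^2 = 40401 ≡ 672 (mod 779)
11^256 ≡ 672^2 = 451584 ≡ 543 (mod 779)
11^512 ≡ 543^2 = 294849 ≡ 387 (mod 779)
778 = 512 + 256 + 8 + 2 in binary powers of 2.
So 11^778 ≡ 387 · 543 · 672 · 121 ≡ 144 (mod 779).
Since 144 ≠ 1, base 11 is a Fermat witness: 779 is composite.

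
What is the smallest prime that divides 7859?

7859 is odd.
Digit sum 29, not divisible by 3.
Ends in 9: not divisible by 5.
7: 7859 = 7·1122 + 5
11: 7859 = 11·714 + 5
13: 7859 = 13·604 + 7
17: 7859 = 17·462 + 5
19: 7859 = 19·413 + 12
23: 7859 = 23·341 + 16
29: 7859 = 29·271

29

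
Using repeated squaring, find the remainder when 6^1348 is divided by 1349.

161

6^1 ≡ 6 (mod 1349)
6^2 ≡ 6^2 = 36 ≡ 36 (mod 1349)
6^4 ≡ 36^2 = 1296 ≡ 1296 (mod 1349)
6^8 ≡ 1296^2 = 1679616 ≡ 111 (mod 1349)
6^16 ≡ 111^2 = 12321 ≡ 180 (mod 1349)
6^32 ≡ 180^2 = 32400 ≡ 24 (mod 1349)
6^64 ≡ 24^2 = 576 ≡ 576 (mod 1349)
6^128 ≡ 576^2 = 331776 ≡ 1271 (mod 1349)
6^256 ≡ 1271^2 = 1615441 ≡ 688 (mod 1349)
6^512 ≡ 688^2 = 473344 ≡ 1194 (mod 1349)
6^1024 ≡ 1194^2 = 1425636 ≡ 1092 (mod 1349)
1348 = 1024 + 256 + 64 + 4 in binary powers of 2.
So 6^1348 ≡ 1092 · 688 · 576 · 1296 ≡ 161 (mod 1349).
Since 161 ≠ 1, base 6 is a Fermat witness: 1349 is composite.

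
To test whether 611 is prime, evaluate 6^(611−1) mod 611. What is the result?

6^1 ≡ 6 (mod 611)
6^2 ≡ 6^2 = 36 ≡ 36 (mod 611)
6^4 ≡ 36^2 = 1296 ≡ 74 (mod 611)
6^8 ≡ 74^2 = 5476 ≡ 588 (mod 611)
6^16 ≡ 588^2 = 345744 ≡ 529 (mod 611)
6^32 ≡ 529^2 = 279841 ≡ 3 (mod 611)
6^64 ≡ 3^2 = 9 ≡ 9 (mod 611)
6^128 ≡ 9^2 = 81 ≡ 81 (mod 611)
6^256 ≡ 81^2 = 6561 ≡ 451 (mod 611)
6^512 ≡ 451^2 = 203401 ≡ 549 (mod 611)
610 = 512 + 64 + 32 + 2 in binary powers of 2.
So 6^610 ≡ 549 · 9 · 3 · 36 ≡ 225 (mod 611).
Since 225 ≠ 1, base 6 is a Fermat witness: 611 is composite.

225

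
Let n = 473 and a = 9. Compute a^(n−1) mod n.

444

9^1 ≡ 9 (mod 473)
9^2 ≡ 9^2 = 81 ≡ 81 (mod 473)
9^4 ≡ 81^2 = 6561 ≡ 412 (mod 473)
9^8 ≡ 412^2 = 169744 ≡ 410 (mod 473)
9^16 ≡ 410^2 = 168100 ≡ 185 (mod 473)
9^32 ≡ 185^2 = 34225 ≡ 169 (mod 473)
9^64 ≡ 169^2 = 28561 ≡ 181 (mod 473)
9^128 ≡ 181^2 = 32761 ≡ 124 (mod 473)
9^256 ≡ 124^2 = 15376 ≡ 240 (mod 473)
472 = 256 + 128 + 64 + 16 + 8 in binary powers of 2.
So 9^472 ≡ 240 · 124 · 181 · 185 · 410 ≡ 444 (mod 473).
Since 444 ≠ 1, base 9 is a Fermat witness: 473 is composite.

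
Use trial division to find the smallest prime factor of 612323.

17

612323 is odd.
Digit sum 17, not divisible by 3.
Ends in 3: not divisible by 5.
7: 612323 = 7·87474 + 5
11: 612323 = 11·55665 + 8
13: 612323 = 13·47101 + 10
17: 612323 = 17·36019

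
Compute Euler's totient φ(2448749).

2391120

Factor: 2448749 = 83 · 163 · 181.
φ(2448749) = (83−1) · (163−1) · (181−1) = 82 · 162 · 180 = 2391120.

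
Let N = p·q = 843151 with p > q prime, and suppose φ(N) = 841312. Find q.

φ(n) = (p−1)(q−1) = n − (p+q) + 1, so p + q = 843151 − 841312 + 1 = 1840.
p and q are the roots of t² − 1840t + 843151 = 0.
Discriminant: 1840² − 4·843151 = 3385600 − 3372604 = 12996; √12996 = 114.
q = (1840 − 114)/2 = 863, p = (1840 + 114)/2 = 977.
Check: 863 · 977 = 843151.

863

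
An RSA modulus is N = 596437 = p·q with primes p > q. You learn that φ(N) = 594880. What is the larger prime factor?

φ(n) = (p−1)(q−1) = n − (p+q) + 1, so p + q = 596437 − 594880 + 1 = 1558.
p and q are the roots of t² − 1558t + 596437 = 0.
Discriminant: 1558² − 4·596437 = 2427364 − 2385748 = 41616; √41616 = 204.
q = (1558 − 204)/2 = 677, p = (1558 + 204)/2 = 881.
Check: 677 · 881 = 596437.

881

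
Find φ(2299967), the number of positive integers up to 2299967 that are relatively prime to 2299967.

2246400

Factor: 2299967 = 97 · 131 · 181.
φ(2299967) = (97−1) · (131−1) · (181−1) = 96 · 130 · 180 = 2246400.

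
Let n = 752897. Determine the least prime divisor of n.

31

752897 is odd.
Digit sum 38, not divisible by 3.
Ends in 7: not divisible by 5.
7: 752897 = 7·107556 + 5
11: 752897 = 11·68445 + 2
13: 752897 = 13·57915 + 2
17: 752897 = 17·44288 + 1
19: 752897 = 19·39626 + 3
23: 752897 = 23·32734 + 15
29: 752897 = 29·25961 + 28
31: 752897 = 31·24287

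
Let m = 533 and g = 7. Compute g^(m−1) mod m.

113

7^1 ≡ 7 (mod 533)
7^2 ≡ 7^2 = 49 ≡ 49 (mod 533)
7^4 ≡ 49^2 = 2401 ≡ 269 (mod 533)
7^8 ≡ 269^2 = 72361 ≡ 406 (mod 533)
7^16 ≡ 406^2 = 164836 ≡ 139 (mod 533)
7^32 ≡ 139^2 = 19321 ≡ 133 (mod 533)
7^64 ≡ 133^2 = 17689 ≡ 100 (mod 533)
7^128 ≡ 100^2 = 10000 ≡ 406 (mod 533)
7^256 ≡ 406^2 = 164836 ≡ 139 (mod 533)
7^512 ≡ 139^2 = 19321 ≡ 133 (mod 533)
532 = 512 + 16 + 4 in binary powers of 2.
So 7^532 ≡ 133 · 139 · 269 ≡ 113 (mod 533).
Since 113 ≠ 1, base 7 is a Fermat witness: 533 is composite.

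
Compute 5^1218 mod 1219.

5^1 ≡ 5 (mod 1219)
5^2 ≡ 5^2 = 25 ≡ 25 (mod 1219)
5^4 ≡ 25^2 = 625 ≡ 625 (mod 1219)
5^8 ≡ 625^2 = 390625 ≡ 545 (mod 1219)
5^16 ≡ 545^2 = 297025 ≡ 808 (mod 1219)
5^32 ≡ 808^2 = 652864 ≡ 699 (mod 1219)
5^64 ≡ 699^2 = 488601 ≡ 1001 (mod 1219)
5^128 ≡ 1001^2 = 1002001 ≡ 1202 (mod 1219)
5^256 ≡ 1202^2 = 1444804 ≡ 289 (mod 1219)
5^512 ≡ 289^2 = 83521 ≡ 629 (mod 1219)
5^1024 ≡ 629^2 = 395641 ≡ 685 (mod 1219)
1218 = 1024 + 128 + 64 + 2 in binary powers of 2.
So 5^1218 ≡ 685 · 1202 · 1001 · 25 ≡ 453 (mod 1219).
Since 453 ≠ 1, base 5 is a Fermat witness: 1219 is composite.

453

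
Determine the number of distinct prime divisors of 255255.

6

255255 = 3 · 85085
85085 = 5 · 17017
17017 = 7 · 2431
2431 = 11 · 221
221 = 13 · 17
255255 = 3 · 5 · 7 · 11 · 13 · 17, which has 6 distinct prime factors.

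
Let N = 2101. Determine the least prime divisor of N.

2101 is odd.
Digit sum 4, not divisible by 3.
Ends in 1: not divisible by 5.
7: 2101 = 7·300 + 1
11: 2101 = 11·191

11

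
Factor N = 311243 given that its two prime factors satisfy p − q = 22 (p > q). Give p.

569

Since p = q + 22, we have 311243 = q(q + 22), so q² + 22q − 311243 = 0.
Discriminant: 22² + 4·311243 = 484 + 1244972 = 1245456; √1245456 = 1116.
q = (−22 + 1116)/2 = 547, and p = q + 22 = 569.
Check: 547 · 569 = 311243.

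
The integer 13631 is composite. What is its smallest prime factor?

43

13631 is odd.
Digit sum 14, not divisible by 3.
Ends in 1: not divisible by 5.
7: 13631 = 7·1947 + 2
11: 13631 = 11·1239 + 2
13: 13631 = 13·1048 + 7
17: 13631 = 17·801 + 14
19: 13631 = 19·717 + 8
23: 13631 = 23·592 + 15
29: 13631 = 29·470 + 1
31: 13631 = 31·439 + 22
37: 13631 = 37·368 + 15
41: 13631 = 41·332 + 19
43: 13631 = 43·317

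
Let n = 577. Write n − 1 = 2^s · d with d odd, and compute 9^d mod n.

577 − 1 = 576 = 2^6 · 9, so d = 9.
9^1 ≡ 9 (mod 577)
9^2 ≡ 9^2 = 81 ≡ 81 (mod 577)
9^4 ≡ 81^2 = 6561 ≡ 214 (mod 577)
9^8 ≡ 214^2 = 45796 ≡ 213 (mod 577)
9 = 8 + 1 in binary powers of 2.
So 9^9 ≡ 213 · 9 ≡ 186 (mod 577).
Squaring chain: 186 → 553 → 576 → 1 → 1 → 1; reaches −1, so base 9 does not prove 577 composite.

186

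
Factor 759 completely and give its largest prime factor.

759 = 3 · 253
253 = 11 · 23
23 is prime.
So 759 = 3 · 11 · 23; the largest prime factor is 23.

23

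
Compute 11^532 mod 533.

146

11^1 ≡ 11 (mod 533)
11^2 ≡ 11^2 = 121 ≡ 121 (mod 533)
11^4 ≡ 121^2 = 14641 ≡ 250 (mod 533)
11^8 ≡ 250^2 = 62500 ≡ 139 (mod 533)
11^16 ≡ 139^2 = 19321 ≡ 133 (mod 533)
11^32 ≡ 133^2 = 17689 ≡ 100 (mod 533)
11^64 ≡ 100^2 = 10000 ≡ 406 (mod 533)
11^128 ≡ 406^2 = 164836 ≡ 139 (mod 533)
11^256 ≡ 139^2 = 19321 ≡ 133 (mod 533)
11^512 ≡ 133^2 = 17689 ≡ 100 (mod 533)
532 = 512 + 16 + 4 in binary powers of 2.
So 11^532 ≡ 100 · 133 · 250 ≡ 146 (mod 533).
Since 146 ≠ 1, base 11 is a Fermat witness: 533 is composite.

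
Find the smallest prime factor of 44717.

44717 is odd.
Digit sum 23, not divisible by 3.
Ends in 7: not divisible by 5.
7: 44717 = 7·6388 + 1
11: 44717 = 11·4065 + 2
13: 44717 = 13·3439 + 10
17: 44717 = 17·2630 + 7
19: 44717 = 19·2353 + 10
23: 44717 = 23·1944 + 5
29: 44717 = 29·1541 + 28
31: 44717 = 31·1442 + 15
37: 44717 = 37·1208 + 21
41: 44717 = 41·1090 + 27
43: 44717 = 43·1039 + 40
47: 44717 = 47·951 + 20
53: 44717 = 53·843 + 38
59: 44717 = 59·757 + 54
61: 44717 = 61·733 + 4
67: 44717 = 67·667 + 28
71: 44717 = 71·629 + 58
73: 44717 = 73·612 + 41
79: 44717 = 79·566 + 3
83: 44717 = 83·538 + 63
89: 44717 = 89·502 + 39
97: 44717 = 97·461

97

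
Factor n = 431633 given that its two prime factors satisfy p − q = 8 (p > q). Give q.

653

Since p = q + 8, we have 431633 = q(q + 8), so q² + 8q − 431633 = 0.
Discriminant: 8² + 4·431633 = 64 + 1726532 = 1726596; √1726596 = 1314.
q = (−8 + 1314)/2 = 653, and p = q + 8 = 661.
Check: 653 · 661 = 431633.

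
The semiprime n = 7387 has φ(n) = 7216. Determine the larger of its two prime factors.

89

φ(n) = (p−1)(q−1) = n − (p+q) + 1, so p + q = 7387 − 7216 + 1 = 172.
p and q are the roots of t² − 172t + 7387 = 0.
Discriminant: 172² − 4·7387 = 29584 − 29548 = 36; √36 = 6.
q = (172 − 6)/2 = 83, p = (172 + 6)/2 = 89.
Check: 83 · 89 = 7387.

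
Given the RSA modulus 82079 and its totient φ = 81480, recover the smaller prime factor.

211

φ(n) = (p−1)(q−1) = n − (p+q) + 1, so p + q = 82079 − 81480 + 1 = 600.
p and q are the roots of t² − 600t + 82079 = 0.
Discriminant: 600² − 4·82079 = 360000 − 328316 = 31684; √31684 = 178.
q = (600 − 178)/2 = 211, p = (600 + 178)/2 = 389.
Check: 211 · 389 = 82079.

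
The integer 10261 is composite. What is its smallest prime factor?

31

10261 is odd.
Digit sum 10, not divisible by 3.
Ends in 1: not divisible by 5.
7: 10261 = 7·1465 + 6
11: 10261 = 11·932 + 9
13: 10261 = 13·789 + 4
17: 10261 = 17·603 + 10
19: 10261 = 19·540 + 1
23: 10261 = 23·446 + 3
29: 10261 = 29·353 + 24
31: 10261 = 31·331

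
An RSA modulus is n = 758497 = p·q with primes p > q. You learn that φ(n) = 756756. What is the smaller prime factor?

φ(n) = (p−1)(q−1) = n − (p+q) + 1, so p + q = 758497 − 756756 + 1 = 1742.
p and q are the roots of t² − 1742t + 758497 = 0.
Discriminant: 1742² − 4·758497 = 3034564 − 3033988 = 576; √576 = 24.
q = (1742 − 24)/2 = 859, p = (1742 + 24)/2 = 883.
Check: 859 · 883 = 758497.

859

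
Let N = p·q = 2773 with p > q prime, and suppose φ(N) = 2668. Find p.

φ(n) = (p−1)(q−1) = n − (p+q) + 1, so p + q = 2773 − 2668 + 1 = 106.
p and q are the roots of t² − 106t + 2773 = 0.
Discriminant: 106² − 4·2773 = 11236 − 11092 = 144; √144 = 12.
q = (106 − 12)/2 = 47, p = (106 + 12)/2 = 59.
Check: 47 · 59 = 2773.

59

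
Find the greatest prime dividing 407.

37

407 = 11 · 37
37 is prime.
So 407 = 11 · 37; the largest prime factor is 37.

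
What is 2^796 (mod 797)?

1

2^1 ≡ 2 (mod 797)
2^2 ≡ 2^2 = 4 ≡ 4 (mod 797)
2^4 ≡ 4^2 = 16 ≡ 16 (mod 797)
2^8 ≡ 16^2 = 256 ≡ 256 (mod 797)
2^16 ≡ 256^2 = 65536 ≡ 182 (mod 797)
2^32 ≡ 182^2 = 33124 ≡ 447 (mod 797)
2^64 ≡ 447^2 = 199809 ≡ 559 (mod 797)
2^128 ≡ 559^2 = 312481 ≡ 57 (mod 797)
2^256 ≡ 57^2 = 3249 ≡ 61 (mod 797)
2^512 ≡ 61^2 = 3721 ≡ 533 (mod 797)
796 = 512 + 256 + 16 + 8 + 4 in binary powers of 2.
So 2^796 ≡ 533 · 61 · 182 · 256 · 16 ≡ 1 (mod 797).
Since the result is 1, base 2 gives no evidence that 797 is composite.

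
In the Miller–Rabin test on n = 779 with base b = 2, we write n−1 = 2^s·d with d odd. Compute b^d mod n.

779 − 1 = 778 = 2^1 · 389, so d = 389.
2^1 ≡ 2 (mod 779)
2^2 ≡ 2^2 = 4 ≡ 4 (mod 779)
2^4 ≡ 4^2 = 16 ≡ 16 (mod 779)
2^8 ≡ 16^2 = 256 ≡ 256 (mod 779)
2^16 ≡ 256^2 = 65536 ≡ 100 (mod 779)
2^32 ≡ 100^2 = 10000 ≡ 652 (mod 779)
2^64 ≡ 652^2 = 425104 ≡ 549 (mod 779)
2^128 ≡ 549^2 = 301401 ≡ 707 (mod 779)
2^256 ≡ 707^2 = 499849 ≡ 510 (mod 779)
389 = 256 + 128 + 4 + 1 in binary powers of 2.
So 2^389 ≡ 510 · 707 · 16 · 2 ≡ 471 (mod 779).
Squaring chain: 471; never reaches −1, so base 2 is a Miller–Rabin witness that 779 is composite.

471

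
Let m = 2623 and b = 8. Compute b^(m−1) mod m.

8^1 ≡ 8 (mod 2623)
8^2 ≡ 8^2 = 64 ≡ 64 (mod 2623)
8^4 ≡ 64^2 = 4096 ≡ 1473 (mod 2623)
8^8 ≡ 1473^2 = 2169729 ≡ 508 (mod 2623)
8^16 ≡ 508^2 = 258064 ≡ 1010 (mod 2623)
8^32 ≡ 1010^2 = 1020100 ≡ 2376 (mod 2623)
8^64 ≡ 2376^2 = 5645376 ≡ 680 (mod 2623)
8^128 ≡ 680^2 = 462400 ≡ 752 (mod 2623)
8^256 ≡ 752^2 = 565504 ≡ 1559 (mod 2623)
8^512 ≡ 1559^2 = 2430481 ≡ 1583 (mod 2623)
8^1024 ≡ 1583^2 = 2505889 ≡ 924 (mod 2623)
8^2048 ≡ 924^2 = 853776 ≡ 1301 (mod 2623)
2622 = 2048 + 512 + 32 + 16 + 8 + 4 + 2 in binary powers of 2.
So 8^2622 ≡ 1301 · 1583 · 2376 · 1010 · 508 · 1473 · 64 ≡ 613 (mod 2623).
Since 613 ≠ 1, base 8 is a Fermat witness: 2623 is composite.

613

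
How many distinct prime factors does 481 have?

481 = 13 · 37
481 = 13 · 37, which has 2 distinct prime factors.

2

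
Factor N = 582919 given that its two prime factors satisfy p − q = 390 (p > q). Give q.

593

Since p = q + 390, we have 582919 = q(q + 390), so q² + 390q − 582919 = 0.
Discriminant: 390² + 4·582919 = 152100 + 2331676 = 2483776; √2483776 = 1576.
q = (−390 + 1576)/2 = 593, and p = q + 390 = 983.
Check: 593 · 983 = 582919.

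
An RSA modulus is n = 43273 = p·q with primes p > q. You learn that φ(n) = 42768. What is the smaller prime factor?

φ(n) = (p−1)(q−1) = n − (p+q) + 1, so p + q = 43273 − 42768 + 1 = 506.
p and q are the roots of t² − 506t + 43273 = 0.
Discriminant: 506² − 4·43273 = 256036 − 173092 = 82944; √82944 = 288.
q = (506 − 288)/2 = 109, p = (506 + 288)/2 = 397.
Check: 109 · 397 = 43273.

109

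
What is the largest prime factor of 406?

29

406 = 2 · 203
203 = 7 · 29
29 is prime.
So 406 = 2 · 7 · 29; the largest prime factor is 29.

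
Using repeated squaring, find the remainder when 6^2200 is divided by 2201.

6^1 ≡ 6 (mod 2201)
6^2 ≡ 6^2 = 36 ≡ 36 (mod 2201)
6^4 ≡ 36^2 = 1296 ≡ 1296 (mod 2201)
6^8 ≡ 1296^2 = 1679616 ≡ 253 (mod 2201)
6^16 ≡ 253^2 = 64009 ≡ 180 (mod 2201)
6^32 ≡ 180^2 = 32400 ≡ 1586 (mod 2201)
6^64 ≡ 1586^2 = 2515396 ≡ 1854 (mod 2201)
6^128 ≡ 1854^2 = 3437316 ≡ 1555 (mod 2201)
6^256 ≡ 1555^2 = 2418025 ≡ 1327 (mod 2201)
6^512 ≡ 1327^2 = 1760929 ≡ 129 (mod 2201)
6^1024 ≡ 129^2 = 16641 ≡ 1234 (mod 2201)
6^2048 ≡ 1234^2 = 1522756 ≡ 1865 (mod 2201)
2200 = 2048 + 128 + 16 + 8 in binary powers of 2.
So 6^2200 ≡ 1865 · 1555 · 180 · 253 ≡ 1823 (mod 2201).
Since 1823 ≠ 1, base 6 is a Fermat witness: 2201 is composite.

1823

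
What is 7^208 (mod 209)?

64

7^1 ≡ 7 (mod 209)
7^2 ≡ 7^2 = 49 ≡ 49 (mod 209)
7^4 ≡ 49^2 = 2401 ≡ 102 (mod 209)
7^8 ≡ 102^2 = 10404 ≡ 163 (mod 209)
7^16 ≡ 163^2 = 26569 ≡ 26 (mod 209)
7^32 ≡ 26^2 = 676 ≡ 49 (mod 209)
7^64 ≡ 49^2 = 2401 ≡ 102 (mod 209)
7^128 ≡ 102^2 = 10404 ≡ 163 (mod 209)
208 = 128 + 64 + 16 in binary powers of 2.
So 7^208 ≡ 163 · 102 · 26 ≡ 64 (mod 209).
Since 64 ≠ 1, base 7 is a Fermat witness: 209 is composite.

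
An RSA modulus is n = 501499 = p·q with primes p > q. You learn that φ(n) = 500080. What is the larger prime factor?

761

φ(n) = (p−1)(q−1) = n − (p+q) + 1, so p + q = 501499 − 500080 + 1 = 1420.
p and q are the roots of t² − 1420t + 501499 = 0.
Discriminant: 1420² − 4·501499 = 2016400 − 2005996 = 10404; √10404 = 102.
q = (1420 − 102)/2 = 659, p = (1420 + 102)/2 = 761.
Check: 659 · 761 = 501499.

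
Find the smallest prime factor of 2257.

2257 is odd.
Digit sum 16, not divisible by 3.
Ends in 7: not divisible by 5.
7: 2257 = 7·322 + 3
11: 2257 = 11·205 + 2
13: 2257 = 13·173 + 8
17: 2257 = 17·132 + 13
19: 2257 = 19·118 + 15
23: 2257 = 23·98 + 3
29: 2257 = 29·77 + 24
31: 2257 = 31·72 + 25
37: 2257 = 37·61

37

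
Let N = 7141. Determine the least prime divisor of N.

37

7141 is odd.
Digit sum 13, not divisible by 3.
Ends in 1: not divisible by 5.
7: 7141 = 7·1020 + 1
11: 7141 = 11·649 + 2
13: 7141 = 13·549 + 4
17: 7141 = 17·420 + 1
19: 7141 = 19·375 + 16
23: 7141 = 23·310 + 11
29: 7141 = 29·246 + 7
31: 7141 = 31·230 + 11
37: 7141 = 37·193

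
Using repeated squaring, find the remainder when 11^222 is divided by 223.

11^1 ≡ 11 (mod 223)
11^2 ≡ 11^2 = 121 ≡ 121 (mod 223)
11^4 ≡ 121^2 = 14641 ≡ 146 (mod 223)
11^8 ≡ 146^2 = 21316 ≡ 131 (mod 223)
11^16 ≡ 131^2 = 17161 ≡ 213 (mod 223)
11^32 ≡ 213^2 = 45369 ≡ 100 (mod 223)
11^64 ≡ 100^2 = 10000 ≡ 188 (mod 223)
11^128 ≡ 188^2 = 35344 ≡ 110 (mod 223)
222 = 128 + 64 + 16 + 8 + 4 + 2 in binary powers of 2.
So 11^222 ≡ 110 · 188 · 213 · 131 · 146 · 121 ≡ 1 (mod 223).
Since the result is 1, base 11 gives no evidence that 223 is composite.

1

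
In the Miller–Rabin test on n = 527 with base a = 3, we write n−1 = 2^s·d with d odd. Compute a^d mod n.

11

527 − 1 = 526 = 2^1 · 263, so d = 263.
3^1 ≡ 3 (mod 527)
3^2 ≡ 3^2 = 9 ≡ 9 (mod 527)
3^4 ≡ 9^2 = 81 ≡ 81 (mod 527)
3^8 ≡ 81^2 = 6561 ≡ 237 (mod 527)
3^16 ≡ 237^2 = 56169 ≡ 307 (mod 527)
3^32 ≡ 307^2 = 94249 ≡ 443 (mod 527)
3^64 ≡ 443^2 = 196249 ≡ 205 (mod 527)
3^128 ≡ 205^2 = 42025 ≡ 392 (mod 527)
3^256 ≡ 392^2 = 153664 ≡ 307 (mod 527)
263 = 256 + 4 + 2 + 1 in binary powers of 2.
So 3^263 ≡ 307 · 81 · 9 · 3 ≡ 11 (mod 527).
Squaring chain: 11; never reaches −1, so base 3 is a Miller–Rabin witness that 527 is composite.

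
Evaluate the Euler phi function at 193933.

Factor: 193933 = 19 · 59 · 173.
φ(193933) = (19−1) · (59−1) · (173−1) = 18 · 58 · 172 = 179568.

179568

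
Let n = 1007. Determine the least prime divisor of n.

1007 is odd.
Digit sum 8, not divisible by 3.
Ends in 7: not divisible by 5.
7: 1007 = 7·143 + 6
11: 1007 = 11·91 + 6
13: 1007 = 13·77 + 6
17: 1007 = 17·59 + 4
19: 1007 = 19·53

19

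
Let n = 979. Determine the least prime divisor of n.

11

979 is odd.
Digit sum 25, not divisible by 3.
Ends in 9: not divisible by 5.
7: 979 = 7·139 + 6
11: 979 = 11·89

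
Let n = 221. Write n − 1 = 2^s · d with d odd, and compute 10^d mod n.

192

221 − 1 = 220 = 2^2 · 55, so d = 55.
10^1 ≡ 10 (mod 221)
10^2 ≡ 10^2 = 100 ≡ 100 (mod 221)
10^4 ≡ 100^2 = 10000 ≡ 55 (mod 221)
10^8 ≡ 55^2 = 3025 ≡ 152 (mod 221)
10^16 ≡ 152^2 = 23104 ≡ 120 (mod 221)
10^32 ≡ 120^2 = 14400 ≡ 35 (mod 221)
55 = 32 + 16 + 4 + 2 + 1 in binary powers of 2.
So 10^55 ≡ 35 · 120 · 55 · 100 · 10 ≡ 192 (mod 221).
Squaring chain: 192 → 178; never reaches −1, so base 10 is a Miller–Rabin witness that 221 is composite.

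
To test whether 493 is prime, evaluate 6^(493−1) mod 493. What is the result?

6^1 ≡ 6 (mod 493)
6^2 ≡ 6^2 = 36 ≡ 36 (mod 493)
6^4 ≡ 36^2 = 1296 ≡ 310 (mod 493)
6^8 ≡ 310^2 = 96100 ≡ 458 (mod 493)
6^16 ≡ 458^2 = 209764 ≡ 239 (mod 493)
6^32 ≡ 239^2 = 57121 ≡ 426 (mod 493)
6^64 ≡ 426^2 = 181476 ≡ 52 (mod 493)
6^128 ≡ 52^2 = 2704 ≡ 239 (mod 493)
6^256 ≡ 239^2 = 57121 ≡ 426 (mod 493)
492 = 256 + 128 + 64 + 32 + 8 + 4 in binary powers of 2.
So 6^492 ≡ 426 · 239 · 52 · 426 · 458 · 310 ≡ 268 (mod 493).
Since 268 ≠ 1, base 6 is a Fermat witness: 493 is composite.

268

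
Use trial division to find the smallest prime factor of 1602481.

43

1602481 is odd.
Digit sum 22, not divisible by 3.
Ends in 1: not divisible by 5.
7: 1602481 = 7·228925 + 6
11: 1602481 = 11·145680 + 1
13: 1602481 = 13·123267 + 10
17: 1602481 = 17·94263 + 10
19: 1602481 = 19·84341 + 2
23: 1602481 = 23·69673 + 2
29: 1602481 = 29·55257 + 28
31: 1602481 = 31·51692 + 29
37: 1602481 = 37·43310 + 11
41: 1602481 = 41·39084 + 37
43: 1602481 = 43·37267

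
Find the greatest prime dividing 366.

61

366 = 2 · 183
183 = 3 · 61
61 is prime.
So 366 = 2 · 3 · 61; the largest prime factor is 61.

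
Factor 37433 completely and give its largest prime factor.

83

37433 = 11 · 3403
3403 = 41 · 83
83 is prime.
So 37433 = 11 · 41 · 83; the largest prime factor is 83.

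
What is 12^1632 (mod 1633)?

12^1 ≡ 12 (mod 1633)
12^2 ≡ 12^2 = 144 ≡ 144 (mod 1633)
12^4 ≡ 144^2 = 20736 ≡ 1140 (mod 1633)
12^8 ≡ 1140^2 = 1299600 ≡ 1365 (mod 1633)
12^16 ≡ 1365^2 = 1863225 ≡ 1605 (mod 1633)
12^32 ≡ 1605^2 = 2576025 ≡ 784 (mod 1633)
12^64 ≡ 784^2 = 614656 ≡ 648 (mod 1633)
12^128 ≡ 648^2 = 419904 ≡ 223 (mod 1633)
12^256 ≡ 223^2 = 49729 ≡ 739 (mod 1633)
12^512 ≡ 739^2 = 546121 ≡ 699 (mod 1633)
12^1024 ≡ 699^2 = 488601 ≡ 334 (mod 1633)
1632 = 1024 + 512 + 64 + 32 in binary powers of 2.
So 12^1632 ≡ 334 · 699 · 648 · 784 ≡ 841 (mod 1633).
Since 841 ≠ 1, base 12 is a Fermat witness: 1633 is composite.

841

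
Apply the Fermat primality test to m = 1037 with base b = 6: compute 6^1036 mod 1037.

727

6^1 ≡ 6 (mod 1037)
6^2 ≡ 6^2 = 36 ≡ 36 (mod 1037)
6^4 ≡ 36^2 = 1296 ≡ 259 (mod 1037)
6^8 ≡ 259^2 = 67081 ≡ 713 (mod 1037)
6^16 ≡ 713^2 = 508369 ≡ 239 (mod 1037)
6^32 ≡ 239^2 = 57121 ≡ 86 (mod 1037)
6^64 ≡ 86^2 = 7396 ≡ 137 (mod 1037)
6^128 ≡ 137^2 = 18769 ≡ 103 (mod 1037)
6^256 ≡ 103^2 = 10609 ≡ 239 (mod 1037)
6^512 ≡ 239^2 = 57121 ≡ 86 (mod 1037)
6^1024 ≡ 86^2 = 7396 ≡ 137 (mod 1037)
1036 = 1024 + 8 + 4 in binary powers of 2.
So 6^1036 ≡ 137 · 713 · 259 ≡ 727 (mod 1037).
Since 727 ≠ 1, base 6 is a Fermat witness: 1037 is composite.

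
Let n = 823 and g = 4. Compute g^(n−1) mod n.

4^1 ≡ 4 (mod 823)
4^2 ≡ 4^2 = 16 ≡ 16 (mod 823)
4^4 ≡ 16^2 = 256 ≡ 256 (mod 823)
4^8 ≡ 256^2 = 65536 ≡ 519 (mod 823)
4^16 ≡ 519^2 = 269361 ≡ 240 (mod 823)
4^32 ≡ 240^2 = 57600 ≡ 813 (mod 823)
4^64 ≡ 813^2 = 660969 ≡ 100 (mod 823)
4^128 ≡ 100^2 = 10000 ≡ 124 (mod 823)
4^256 ≡ 124^2 = 15376 ≡ 562 (mod 823)
4^512 ≡ 562^2 = 315844 ≡ 635 (mod 823)
822 = 512 + 256 + 32 + 16 + 4 + 2 in binary powers of 2.
So 4^822 ≡ 635 · 562 · 813 · 240 · 256 · 16 ≡ 1 (mod 823).
Since the result is 1, base 4 gives no evidence that 823 is composite.

1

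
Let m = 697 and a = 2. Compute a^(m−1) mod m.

2^1 ≡ 2 (mod 697)
2^2 ≡ 2^2 = 4 ≡ 4 (mod 697)
2^4 ≡ 4^2 = 16 ≡ 16 (mod 697)
2^8 ≡ 16^2 = 256 ≡ 256 (mod 697)
2^16 ≡ 256^2 = 65536 ≡ 18 (mod 697)
2^32 ≡ 18^2 = 324 ≡ 324 (mod 697)
2^64 ≡ 324^2 = 104976 ≡ 426 (mod 697)
2^128 ≡ 426^2 = 181476 ≡ 256 (mod 697)
2^256 ≡ 256^2 = 65536 ≡ 18 (mod 697)
2^512 ≡ 18^2 = 324 ≡ 324 (mod 697)
696 = 512 + 128 + 32 + 16 + 8 in binary powers of 2.
So 2^696 ≡ 324 · 256 · 324 · 18 · 256 ≡ 18 (mod 697).
Since 18 ≠ 1, base 2 is a Fermat witness: 697 is composite.

18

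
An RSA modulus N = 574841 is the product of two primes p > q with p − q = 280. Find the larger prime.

Since p = q + 280, we have 574841 = q(q + 280), so q² + 280q − 574841 = 0.
Discriminant: 280² + 4·574841 = 78400 + 2299364 = 2377764; √2377764 = 1542.
q = (−280 + 1542)/2 = 631, and p = q + 280 = 911.
Check: 631 · 911 = 574841.

911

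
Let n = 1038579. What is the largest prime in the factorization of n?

1038579 = 3 · 346193
346193 = 43 · 8051
8051 = 83 · 97
97 is prime.
So 1038579 = 3 · 43 · 83 · 97; the largest prime factor is 97.

97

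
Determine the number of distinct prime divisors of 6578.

4

6578 = 2 · 3289
3289 = 11 · 299
299 = 13 · 23
6578 = 2 · 11 · 13 · 23, which has 4 distinct prime factors.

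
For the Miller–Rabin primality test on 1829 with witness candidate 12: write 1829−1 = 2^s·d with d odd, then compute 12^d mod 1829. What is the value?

1543

1829 − 1 = 1828 = 2^2 · 457, so d = 457.
12^1 ≡ 12 (mod 1829)
12^2 ≡ 12^2 = 144 ≡ 144 (mod 1829)
12^4 ≡ 144^2 = 20736 ≡ 617 (mod 1829)
12^8 ≡ 617^2 = 380689 ≡ 257 (mod 1829)
12^16 ≡ 257^2 = 66049 ≡ 205 (mod 1829)
12^32 ≡ 205^2 = 42025 ≡ 1787 (mod 1829)
12^64 ≡ 1787^2 = 3193369 ≡ 1764 (mod 1829)
12^128 ≡ 1764^2 = 3111696 ≡ 567 (mod 1829)
12^256 ≡ 567^2 = 321489 ≡ 1414 (mod 1829)
457 = 256 + 128 + 64 + 8 + 1 in binary powers of 2.
So 12^457 ≡ 1414 · 567 · 1764 · 257 · 12 ≡ 1543 (mod 1829).
Squaring chain: 1543 → 1320; never reaches −1, so base 12 is a Miller–Rabin witness that 1829 is composite.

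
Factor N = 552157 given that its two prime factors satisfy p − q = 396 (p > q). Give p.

967

Since p = q + 396, we have 552157 = q(q + 396), so q² + 396q − 552157 = 0.
Discriminant: 396² + 4·552157 = 156816 + 2208628 = 2365444; √2365444 = 1538.
q = (−396 + 1538)/2 = 571, and p = q + 396 = 967.
Check: 571 · 967 = 552157.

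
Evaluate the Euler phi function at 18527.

18240

Factor: 18527 = 97 · 191.
φ(18527) = (97−1) · (191−1) = 96 · 190 = 18240.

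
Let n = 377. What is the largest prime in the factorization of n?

29

377 = 13 · 29
29 is prime.
So 377 = 13 · 29; the largest prime factor is 29.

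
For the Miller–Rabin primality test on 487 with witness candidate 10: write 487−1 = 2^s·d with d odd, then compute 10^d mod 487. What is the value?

487 − 1 = 486 = 2^1 · 243, so d = 243.
10^1 ≡ 10 (mod 487)
10^2 ≡ 10^2 = 100 ≡ 100 (mod 487)
10^4 ≡ 100^2 = 10000 ≡ 260 (mod 487)
10^8 ≡ 260^2 = 67600 ≡ 394 (mod 487)
10^16 ≡ 394^2 = 155236 ≡ 370 (mod 487)
10^32 ≡ 370^2 = 136900 ≡ 53 (mod 487)
10^64 ≡ 53^2 = 2809 ≡ 374 (mod 487)
10^128 ≡ 374^2 = 139876 ≡ 107 (mod 487)
243 = 128 + 64 + 32 + 16 + 2 + 1 in binary powers of 2.
So 10^243 ≡ 107 · 374 · 53 · 370 · 100 · 10 ≡ 486 (mod 487).
Since 10^d ≡ 486 (mod 487), base 10 does not prove 487 composite.

486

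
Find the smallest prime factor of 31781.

61

31781 is odd.
Digit sum 20, not divisible by 3.
Ends in 1: not divisible by 5.
7: 31781 = 7·4540 + 1
11: 31781 = 11·2889 + 2
13: 31781 = 13·2444 + 9
17: 31781 = 17·1869 + 8
19: 31781 = 19·1672 + 13
23: 31781 = 23·1381 + 18
29: 31781 = 29·1095 + 26
31: 31781 = 31·1025 + 6
37: 31781 = 37·858 + 35
41: 31781 = 41·775 + 6
43: 31781 = 43·739 + 4
47: 31781 = 47·676 + 9
53: 31781 = 53·599 + 34
59: 31781 = 59·538 + 39
61: 31781 = 61·521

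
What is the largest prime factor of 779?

779 = 19 · 41
41 is prime.
So 779 = 19 · 41; the largest prime factor is 41.

41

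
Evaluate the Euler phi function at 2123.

Factor: 2123 = 11 · 193.
φ(2123) = (11−1) · (193−1) = 10 · 192 = 1920.

1920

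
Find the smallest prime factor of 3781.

3781 is odd.
Digit sum 19, not divisible by 3.
Ends in 1: not divisible by 5.
7: 3781 = 7·540 + 1
11: 3781 = 11·343 + 8
13: 3781 = 13·290 + 11
17: 3781 = 17·222 + 7
19: 3781 = 19·199

19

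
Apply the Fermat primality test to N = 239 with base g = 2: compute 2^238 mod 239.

2^1 ≡ 2 (mod 239)
2^2 ≡ 2^2 = 4 ≡ 4 (mod 239)
2^4 ≡ 4^2 = 16 ≡ 16 (mod 239)
2^8 ≡ 16^2 = 256 ≡ 17 (mod 239)
2^16 ≡ 17^2 = 289 ≡ 50 (mod 239)
2^32 ≡ 50^2 = 2500 ≡ 110 (mod 239)
2^64 ≡ 110^2 = 12100 ≡ 150 (mod 239)
2^128 ≡ 150^2 = 22500 ≡ 34 (mod 239)
238 = 128 + 64 + 32 + 8 + 4 + 2 in binary powers of 2.
So 2^238 ≡ 34 · 150 · 110 · 17 · 16 · 4 ≡ 1 (mod 239).
Since the result is 1, base 2 gives no evidence that 239 is composite.

1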